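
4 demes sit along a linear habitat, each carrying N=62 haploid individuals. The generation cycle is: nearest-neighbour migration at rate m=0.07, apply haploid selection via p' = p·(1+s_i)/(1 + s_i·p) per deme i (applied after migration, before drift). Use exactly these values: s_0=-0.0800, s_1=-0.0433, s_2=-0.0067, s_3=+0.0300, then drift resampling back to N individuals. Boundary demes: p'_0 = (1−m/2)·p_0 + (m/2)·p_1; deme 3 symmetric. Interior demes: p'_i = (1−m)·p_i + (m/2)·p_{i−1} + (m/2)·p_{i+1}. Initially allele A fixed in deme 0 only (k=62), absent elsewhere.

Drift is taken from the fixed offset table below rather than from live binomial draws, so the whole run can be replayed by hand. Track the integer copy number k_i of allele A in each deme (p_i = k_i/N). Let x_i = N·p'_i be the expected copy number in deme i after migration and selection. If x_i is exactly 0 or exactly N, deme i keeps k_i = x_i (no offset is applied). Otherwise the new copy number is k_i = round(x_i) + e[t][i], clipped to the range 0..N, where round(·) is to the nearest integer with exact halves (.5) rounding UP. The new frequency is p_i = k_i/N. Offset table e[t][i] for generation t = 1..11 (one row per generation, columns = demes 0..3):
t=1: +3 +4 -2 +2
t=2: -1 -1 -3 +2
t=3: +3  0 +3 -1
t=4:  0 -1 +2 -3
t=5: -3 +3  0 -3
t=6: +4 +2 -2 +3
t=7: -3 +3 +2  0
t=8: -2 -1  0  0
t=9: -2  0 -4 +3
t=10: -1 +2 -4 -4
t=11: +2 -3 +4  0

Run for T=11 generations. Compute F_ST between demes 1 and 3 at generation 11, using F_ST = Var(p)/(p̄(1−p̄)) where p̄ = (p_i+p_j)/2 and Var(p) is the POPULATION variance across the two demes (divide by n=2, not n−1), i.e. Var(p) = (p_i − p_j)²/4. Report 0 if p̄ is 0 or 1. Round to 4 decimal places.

0.0929

t=0: k=[62 0 0 0]
t=1: x=[59.6485 2.0792 0.0000 0.0000] k=[62 6 0 0]
t=2: x=[59.8754 7.4548 0.2086 0.0000] k=[59 6 0 0]
t=3: x=[56.7585 7.3532 0.2086 0.0000] k=[60 7 3 0]
t=4: x=[57.8323 8.3887 3.0157 0.1081] k=[58 7 5 0]
t=5: x=[55.7626 8.3887 4.8648 0.1802] k=[53 11 5 0]
t=6: x=[50.7843 11.8304 5.0040 0.1802] k=[55 14 3 3]
t=7: x=[52.9387 14.5513 3.3636 3.0855] k=[50 18 5 3]
t=8: x=[47.9968 18.0927 5.3520 3.1574] k=[46 17 5 3]
t=9: x=[43.9365 17.0426 5.3172 3.1574] k=[42 17 1 6]
t=10: x=[39.9552 16.7680 1.7237 5.9829] k=[39 19 0 2]
t=11: x=[37.0679 18.4561 0.7301 1.9860] k=[39 15 5 2]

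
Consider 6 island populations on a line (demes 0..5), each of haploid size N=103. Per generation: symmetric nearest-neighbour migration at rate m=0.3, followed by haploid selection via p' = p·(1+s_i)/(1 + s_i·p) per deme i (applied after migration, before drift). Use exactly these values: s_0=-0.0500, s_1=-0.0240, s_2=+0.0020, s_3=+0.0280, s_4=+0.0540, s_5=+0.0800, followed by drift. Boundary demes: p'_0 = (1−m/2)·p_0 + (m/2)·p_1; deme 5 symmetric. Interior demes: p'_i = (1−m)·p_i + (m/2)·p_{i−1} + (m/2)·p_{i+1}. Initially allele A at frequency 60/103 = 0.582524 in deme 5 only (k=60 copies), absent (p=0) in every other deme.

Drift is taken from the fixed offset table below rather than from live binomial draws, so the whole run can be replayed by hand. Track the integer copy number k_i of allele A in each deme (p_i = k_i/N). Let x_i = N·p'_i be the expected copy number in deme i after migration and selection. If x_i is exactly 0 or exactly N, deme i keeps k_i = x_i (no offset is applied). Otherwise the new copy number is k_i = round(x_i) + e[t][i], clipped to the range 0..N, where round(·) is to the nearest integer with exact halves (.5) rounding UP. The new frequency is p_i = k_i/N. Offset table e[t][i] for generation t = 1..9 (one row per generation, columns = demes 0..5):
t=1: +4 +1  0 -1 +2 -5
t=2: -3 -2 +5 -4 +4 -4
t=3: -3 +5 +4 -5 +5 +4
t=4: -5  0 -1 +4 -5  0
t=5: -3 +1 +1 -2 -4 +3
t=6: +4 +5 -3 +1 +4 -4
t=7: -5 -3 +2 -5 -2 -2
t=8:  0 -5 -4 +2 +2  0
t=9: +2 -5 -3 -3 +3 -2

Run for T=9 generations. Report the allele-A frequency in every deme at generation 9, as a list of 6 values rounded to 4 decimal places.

t=0: k=[0 0 0 0 0 60]
t=1: x=[0.0000 0.0000 0.0000 0.0000 9.4415 52.9813] k=[0 0 0 0 11 48]
t=2: x=[0.0000 0.0000 0.0000 1.6954 15.5829 44.3827] k=[0 0 0 0 20 40]
t=3: x=[0.0000 0.0000 0.0000 3.0815 20.8613 38.8437] k=[0 0 0 0 26 43]
t=4: x=[0.0000 0.0000 0.0000 4.0050 25.6496 42.3553] k=[0 0 0 8 21 42]
t=5: x=[0.0000 0.0000 1.2024 8.9737 23.1296 40.7290] k=[0 0 2 7 19 44]
t=6: x=[0.0000 0.2928 2.4548 8.2573 21.8414 42.1522] k=[0 5 0 9 26 38]
t=7: x=[0.7128 3.4188 2.1041 10.4566 26.2658 38.0268] k=[0 0 4 5 24 36]
t=8: x=[0.0000 0.5857 3.5569 7.8991 23.9017 35.9803] k=[0 0 0 10 26 36]
t=9: x=[0.0000 0.0000 1.5030 11.1721 26.1118 36.2876] k=[0 0 0 8 29 34]

[0.0000, 0.0000, 0.0000, 0.0777, 0.2816, 0.3301]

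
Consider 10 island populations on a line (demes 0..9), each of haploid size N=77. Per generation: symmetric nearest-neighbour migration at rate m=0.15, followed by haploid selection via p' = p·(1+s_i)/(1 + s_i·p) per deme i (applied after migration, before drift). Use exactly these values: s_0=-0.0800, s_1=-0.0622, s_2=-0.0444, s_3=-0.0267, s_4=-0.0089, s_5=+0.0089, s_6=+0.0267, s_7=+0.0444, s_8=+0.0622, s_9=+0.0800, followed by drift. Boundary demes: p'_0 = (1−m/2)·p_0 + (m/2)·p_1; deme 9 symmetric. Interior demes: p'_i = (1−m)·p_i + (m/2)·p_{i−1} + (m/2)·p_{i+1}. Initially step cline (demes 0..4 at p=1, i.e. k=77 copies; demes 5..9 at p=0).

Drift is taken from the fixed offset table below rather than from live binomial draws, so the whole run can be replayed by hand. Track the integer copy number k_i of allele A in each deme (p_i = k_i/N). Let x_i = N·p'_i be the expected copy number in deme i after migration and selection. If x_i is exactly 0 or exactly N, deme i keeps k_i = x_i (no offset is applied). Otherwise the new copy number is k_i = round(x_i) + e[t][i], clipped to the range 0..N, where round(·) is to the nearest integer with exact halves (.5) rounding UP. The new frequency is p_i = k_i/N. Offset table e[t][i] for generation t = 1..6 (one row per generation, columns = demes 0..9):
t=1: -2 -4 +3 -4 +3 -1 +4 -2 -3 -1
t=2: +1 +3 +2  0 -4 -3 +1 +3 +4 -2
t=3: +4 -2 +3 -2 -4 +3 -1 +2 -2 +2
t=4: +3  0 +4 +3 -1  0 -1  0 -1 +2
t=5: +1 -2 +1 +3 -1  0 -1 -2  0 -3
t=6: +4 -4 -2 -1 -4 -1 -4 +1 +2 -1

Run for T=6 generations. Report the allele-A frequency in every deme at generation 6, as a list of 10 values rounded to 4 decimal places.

[1.0000, 1.0000, 1.0000, 0.9610, 0.6104, 0.2338, 0.0000, 0.0000, 0.0000, 0.0000]

t=0: k=[77 77 77 77 77 0 0 0 0 0]
t=1: x=[77.0000 77.0000 77.0000 77.0000 71.1771 5.8225 0.0000 0.0000 0.0000 0.0000] k=[77 77 77 77 74 5 0 0 0 0]
t=2: x=[77.0000 77.0000 77.0000 76.7688 68.9860 9.8760 0.3850 0.0000 0.0000 0.0000] k=[77 77 77 77 65 7 1 0 0 0]
t=3: x=[77.0000 77.0000 77.0000 76.0756 61.4393 10.9832 1.4110 0.0783 0.0000 0.0000] k=[77 77 77 74 57 14 0 2 0 0]
t=4: x=[77.0000 77.0000 76.7646 72.8449 54.9094 16.2885 1.2315 1.7737 0.1593 0.0000] k=[77 77 77 76 54 16 0 2 0 0]
t=5: x=[77.0000 77.0000 76.9215 74.3568 52.6514 17.7708 1.3854 1.7737 0.1593 0.0000] k=[77 77 77 77 52 18 0 0 0 0]
t=6: x=[77.0000 77.0000 77.0000 75.0749 51.1718 19.3280 1.3854 0.0000 0.0000 0.0000] k=[77 77 77 74 47 18 0 0 0 0]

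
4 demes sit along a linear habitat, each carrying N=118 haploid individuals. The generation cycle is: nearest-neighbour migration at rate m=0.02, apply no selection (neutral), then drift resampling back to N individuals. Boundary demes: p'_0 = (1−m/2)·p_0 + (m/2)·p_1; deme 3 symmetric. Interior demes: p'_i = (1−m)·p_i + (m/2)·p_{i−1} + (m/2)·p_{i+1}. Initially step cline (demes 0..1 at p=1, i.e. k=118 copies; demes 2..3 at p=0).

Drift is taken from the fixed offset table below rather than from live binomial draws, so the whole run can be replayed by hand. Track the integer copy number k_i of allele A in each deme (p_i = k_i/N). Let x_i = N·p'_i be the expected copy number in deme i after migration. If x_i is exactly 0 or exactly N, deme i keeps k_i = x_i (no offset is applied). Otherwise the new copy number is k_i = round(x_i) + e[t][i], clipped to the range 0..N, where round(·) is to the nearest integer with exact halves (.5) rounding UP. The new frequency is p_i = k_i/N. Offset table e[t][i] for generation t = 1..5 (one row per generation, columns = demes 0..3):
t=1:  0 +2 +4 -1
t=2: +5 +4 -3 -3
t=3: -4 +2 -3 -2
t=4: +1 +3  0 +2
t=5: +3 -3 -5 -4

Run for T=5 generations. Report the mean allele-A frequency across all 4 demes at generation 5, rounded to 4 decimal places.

0.4915

t=0: k=[118 118 0 0]
t=1: x=[118.0000 116.8200 1.1800 0.0000] k=[118 118 5 0]
t=2: x=[118.0000 116.8700 6.0800 0.0500] k=[118 118 3 0]
t=3: x=[118.0000 116.8500 4.1200 0.0300] k=[118 118 1 0]
t=4: x=[118.0000 116.8300 2.1600 0.0100] k=[118 118 2 2]
t=5: x=[118.0000 116.8400 3.1600 2.0000] k=[118 114 0 0]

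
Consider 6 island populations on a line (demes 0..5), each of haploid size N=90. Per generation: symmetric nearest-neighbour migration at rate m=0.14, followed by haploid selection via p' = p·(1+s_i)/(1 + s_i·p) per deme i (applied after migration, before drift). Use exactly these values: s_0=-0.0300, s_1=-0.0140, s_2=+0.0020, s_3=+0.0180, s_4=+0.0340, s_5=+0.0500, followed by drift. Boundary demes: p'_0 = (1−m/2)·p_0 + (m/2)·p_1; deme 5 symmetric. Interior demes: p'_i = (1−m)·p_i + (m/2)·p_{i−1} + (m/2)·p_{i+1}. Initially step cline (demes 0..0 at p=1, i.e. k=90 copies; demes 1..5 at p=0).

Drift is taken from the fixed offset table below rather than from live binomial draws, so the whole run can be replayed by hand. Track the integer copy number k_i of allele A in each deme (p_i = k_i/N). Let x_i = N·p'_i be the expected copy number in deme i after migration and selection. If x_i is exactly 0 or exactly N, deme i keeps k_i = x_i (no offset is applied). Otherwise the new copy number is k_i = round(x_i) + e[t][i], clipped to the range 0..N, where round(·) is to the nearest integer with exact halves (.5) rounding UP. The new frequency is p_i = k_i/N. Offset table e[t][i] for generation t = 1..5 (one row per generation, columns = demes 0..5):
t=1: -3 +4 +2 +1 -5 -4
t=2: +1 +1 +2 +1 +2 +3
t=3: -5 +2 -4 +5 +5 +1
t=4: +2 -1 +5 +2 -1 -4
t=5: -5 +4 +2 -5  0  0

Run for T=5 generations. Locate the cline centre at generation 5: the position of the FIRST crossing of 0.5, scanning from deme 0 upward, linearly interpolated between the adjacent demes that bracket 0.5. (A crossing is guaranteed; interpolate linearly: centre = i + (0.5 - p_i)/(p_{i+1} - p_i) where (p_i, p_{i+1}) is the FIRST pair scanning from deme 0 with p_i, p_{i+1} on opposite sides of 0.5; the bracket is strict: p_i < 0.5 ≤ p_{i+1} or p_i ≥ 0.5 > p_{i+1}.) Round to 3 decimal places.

t=0: k=[90 0 0 0 0 0]
t=1: x=[83.5192 6.2179 0.0000 0.0000 0.0000 0.0000] k=[81 10 0 0 0 0]
t=2: x=[75.6667 14.1015 0.7014 0.0000 0.0000 0.0000] k=[77 15 3 0 0 0]
t=3: x=[72.2296 18.2936 3.6370 0.2138 0.0000 0.0000] k=[67 20 0 5 0 0]
t=4: x=[63.1396 21.6573 1.7534 4.3736 0.3619 0.0000] k=[65 21 7 6 0 0]
t=5: x=[61.3282 22.8587 7.9244 5.7452 0.4342 0.0000] k=[56 27 10 1 0 0]

0.379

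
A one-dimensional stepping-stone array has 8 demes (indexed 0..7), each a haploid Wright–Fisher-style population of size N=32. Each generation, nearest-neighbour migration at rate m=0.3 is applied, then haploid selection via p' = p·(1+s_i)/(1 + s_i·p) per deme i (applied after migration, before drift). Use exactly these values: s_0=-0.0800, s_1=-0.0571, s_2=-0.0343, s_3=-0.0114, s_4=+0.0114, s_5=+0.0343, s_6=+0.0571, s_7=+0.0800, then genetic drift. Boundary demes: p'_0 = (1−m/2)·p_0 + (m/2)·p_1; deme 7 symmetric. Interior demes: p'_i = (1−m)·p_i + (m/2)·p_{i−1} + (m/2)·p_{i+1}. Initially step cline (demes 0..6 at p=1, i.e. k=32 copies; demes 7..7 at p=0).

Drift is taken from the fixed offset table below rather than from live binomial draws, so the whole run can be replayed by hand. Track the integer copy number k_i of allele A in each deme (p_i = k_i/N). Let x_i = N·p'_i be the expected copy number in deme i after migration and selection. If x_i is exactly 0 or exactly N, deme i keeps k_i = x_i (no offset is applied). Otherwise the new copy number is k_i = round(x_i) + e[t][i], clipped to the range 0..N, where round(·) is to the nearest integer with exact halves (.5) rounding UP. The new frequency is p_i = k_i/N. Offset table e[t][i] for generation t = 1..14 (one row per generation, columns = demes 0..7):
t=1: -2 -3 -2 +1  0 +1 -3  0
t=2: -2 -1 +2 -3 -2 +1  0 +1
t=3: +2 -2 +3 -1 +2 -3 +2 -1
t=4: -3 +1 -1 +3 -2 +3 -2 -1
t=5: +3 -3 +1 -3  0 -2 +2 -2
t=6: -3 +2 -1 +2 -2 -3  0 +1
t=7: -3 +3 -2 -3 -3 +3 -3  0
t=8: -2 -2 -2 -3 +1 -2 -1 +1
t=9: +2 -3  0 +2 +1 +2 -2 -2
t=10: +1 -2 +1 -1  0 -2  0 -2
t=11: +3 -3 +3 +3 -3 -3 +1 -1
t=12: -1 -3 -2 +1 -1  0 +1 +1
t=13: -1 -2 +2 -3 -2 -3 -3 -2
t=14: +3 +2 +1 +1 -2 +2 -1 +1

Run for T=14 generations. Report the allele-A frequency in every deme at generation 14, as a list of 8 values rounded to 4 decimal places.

t=0: k=[32 32 32 32 32 32 32 0]
t=1: x=[32.0000 32.0000 32.0000 32.0000 32.0000 32.0000 27.4222 5.1225] k=[32 32 32 32 32 32 24 5]
t=2: x=[32.0000 32.0000 32.0000 32.0000 32.0000 30.8384 22.7201 8.3148] k=[32 32 32 32 32 32 23 9]
t=3: x=[32.0000 32.0000 32.0000 32.0000 32.0000 30.6929 22.6223 11.6643] k=[32 32 32 32 32 28 25 11]
t=4: x=[32.0000 32.0000 32.0000 32.0000 31.4066 28.2628 23.6960 13.6993] k=[32 32 32 32 29 31 22 13]
t=5: x=[32.0000 32.0000 32.0000 31.5449 29.7736 29.4308 22.3777 14.9613] k=[32 32 32 29 30 27 24 13]
t=6: x=[32.0000 32.0000 31.5342 29.5744 29.4269 27.1406 23.1597 15.2630] k=[32 32 31 32 27 24 23 16]
t=7: x=[32.0000 31.8410 31.2757 31.0899 27.3453 24.4955 22.4756 17.6612] k=[32 32 29 28 24 27 19 18]
t=8: x=[32.0000 31.5232 29.2125 27.5059 25.1115 25.5259 20.4628 18.7512] k=[32 30 27 25 26 24 19 20]
t=9: x=[31.6742 29.7290 27.0046 25.3901 25.6082 23.7580 20.3149 20.4244] k=[32 27 27 27 27 26 18 18]
t=10: x=[31.1864 27.5286 26.8510 26.9514 26.8988 25.1336 19.6240 18.6029] k=[32 26 28 26 27 23 20 17]
t=11: x=[31.0241 26.9551 27.2608 26.3972 26.3033 23.3643 20.4135 18.0582] k=[32 24 30 29 23 20 21 17]
t=12: x=[30.6999 25.8118 28.8523 28.2119 23.5208 20.8463 20.6598 18.2069] k=[30 23 27 29 23 21 22 19]
t=13: x=[28.7120 24.3118 26.5439 27.7580 23.6700 21.6871 21.7899 20.0319] k=[28 22 29 25 22 19 19 18]
t=14: x=[26.7439 23.5906 27.2096 25.0881 22.0778 19.7063 19.2779 18.7512] k=[30 26 28 26 20 22 18 20]

[0.9375, 0.8125, 0.8750, 0.8125, 0.6250, 0.6875, 0.5625, 0.6250]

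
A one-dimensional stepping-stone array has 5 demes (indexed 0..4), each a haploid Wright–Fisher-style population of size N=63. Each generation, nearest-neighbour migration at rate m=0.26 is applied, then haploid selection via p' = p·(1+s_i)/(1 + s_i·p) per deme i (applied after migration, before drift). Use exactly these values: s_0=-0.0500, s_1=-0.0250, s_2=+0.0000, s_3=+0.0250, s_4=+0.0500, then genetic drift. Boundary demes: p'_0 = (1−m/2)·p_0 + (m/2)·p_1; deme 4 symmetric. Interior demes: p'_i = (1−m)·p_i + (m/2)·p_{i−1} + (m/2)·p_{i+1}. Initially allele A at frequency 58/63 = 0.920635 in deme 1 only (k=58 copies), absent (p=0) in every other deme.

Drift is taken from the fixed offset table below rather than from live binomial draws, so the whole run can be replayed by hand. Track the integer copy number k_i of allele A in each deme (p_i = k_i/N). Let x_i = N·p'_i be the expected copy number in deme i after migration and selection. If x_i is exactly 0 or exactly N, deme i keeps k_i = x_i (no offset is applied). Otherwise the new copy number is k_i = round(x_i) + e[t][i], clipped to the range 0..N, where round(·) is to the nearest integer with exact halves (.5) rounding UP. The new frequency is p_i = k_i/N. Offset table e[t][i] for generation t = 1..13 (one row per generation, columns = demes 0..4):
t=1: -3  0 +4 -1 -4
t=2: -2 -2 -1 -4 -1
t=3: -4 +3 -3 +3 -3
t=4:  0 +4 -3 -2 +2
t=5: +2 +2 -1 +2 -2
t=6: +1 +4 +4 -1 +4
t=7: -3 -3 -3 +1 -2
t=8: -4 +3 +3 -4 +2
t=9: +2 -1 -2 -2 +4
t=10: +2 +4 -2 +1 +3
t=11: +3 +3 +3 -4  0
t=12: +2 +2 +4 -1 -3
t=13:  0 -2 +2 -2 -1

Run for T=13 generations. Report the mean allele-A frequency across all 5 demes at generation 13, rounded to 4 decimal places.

0.2159

t=0: k=[0 58 0 0 0]
t=1: x=[7.2061 42.5721 7.5400 0.0000 0.0000] k=[4 43 12 0 0]
t=2: x=[8.6790 33.5032 14.4700 1.5980 0.0000] k=[7 32 13 0 0]
t=3: x=[9.8174 25.8930 13.7800 1.7311 0.0000] k=[6 29 11 5 0]
t=4: x=[8.6019 23.2971 12.5600 5.2476 0.6821] k=[9 27 10 3 3]
t=5: x=[10.8708 22.0855 11.3000 4.0015 3.1425] k=[13 24 10 6 1]
t=6: x=[13.8673 20.3992 11.3000 6.0028 1.7302] k=[15 24 15 5 6]
t=7: x=[15.5612 21.3016 14.8700 6.5740 6.1349] k=[13 18 12 8 4]
t=8: x=[13.1095 16.2627 12.2600 8.1741 4.7290] k=[9 19 15 4 7]
t=9: x=[9.8656 16.8655 14.0900 5.9518 6.9043] k=[12 16 12 4 11]
t=10: x=[12.0134 14.6731 11.4800 6.0844 10.5103] k=[14 19 9 7 14]
t=11: x=[14.0812 16.7370 10.0400 8.3472 13.6032] k=[17 20 13 4 14]
t=12: x=[16.7517 18.3688 12.7400 6.6148 13.2019] k=[19 20 17 6 10]
t=13: x=[18.4537 19.1410 15.9600 8.1231 9.8797] k=[18 17 18 6 9]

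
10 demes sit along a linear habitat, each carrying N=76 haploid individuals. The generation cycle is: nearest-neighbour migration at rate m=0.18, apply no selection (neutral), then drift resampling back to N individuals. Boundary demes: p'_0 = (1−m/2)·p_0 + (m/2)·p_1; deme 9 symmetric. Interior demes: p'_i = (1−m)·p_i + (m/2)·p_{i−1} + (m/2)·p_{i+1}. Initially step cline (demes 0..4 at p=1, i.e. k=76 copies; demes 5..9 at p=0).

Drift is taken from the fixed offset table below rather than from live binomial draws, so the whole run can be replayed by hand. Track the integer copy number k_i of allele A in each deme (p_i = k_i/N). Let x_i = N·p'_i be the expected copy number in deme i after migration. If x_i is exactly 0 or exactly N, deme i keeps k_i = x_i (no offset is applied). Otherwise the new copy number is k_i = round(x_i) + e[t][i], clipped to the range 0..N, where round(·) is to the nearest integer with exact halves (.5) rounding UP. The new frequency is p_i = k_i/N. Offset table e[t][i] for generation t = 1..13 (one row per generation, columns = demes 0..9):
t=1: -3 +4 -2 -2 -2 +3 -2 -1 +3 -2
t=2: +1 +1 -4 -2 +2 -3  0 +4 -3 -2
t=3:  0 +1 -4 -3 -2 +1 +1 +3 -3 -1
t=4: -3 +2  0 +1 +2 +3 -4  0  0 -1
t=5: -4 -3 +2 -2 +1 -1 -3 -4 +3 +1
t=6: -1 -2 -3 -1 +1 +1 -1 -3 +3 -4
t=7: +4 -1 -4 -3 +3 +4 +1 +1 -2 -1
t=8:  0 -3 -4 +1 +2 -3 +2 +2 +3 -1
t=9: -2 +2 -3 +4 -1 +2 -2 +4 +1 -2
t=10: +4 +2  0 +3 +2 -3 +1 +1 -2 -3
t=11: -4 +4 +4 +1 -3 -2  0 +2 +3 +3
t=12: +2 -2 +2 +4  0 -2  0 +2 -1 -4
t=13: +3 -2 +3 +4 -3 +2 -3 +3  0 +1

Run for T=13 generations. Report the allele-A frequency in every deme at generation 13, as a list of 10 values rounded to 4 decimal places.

[1.0000, 0.9079, 0.9474, 0.9342, 0.6053, 0.3553, 0.1316, 0.1974, 0.0658, 0.0132]

t=0: k=[76 76 76 76 76 0 0 0 0 0]
t=1: x=[76.0000 76.0000 76.0000 76.0000 69.1600 6.8400 0.0000 0.0000 0.0000 0.0000] k=[76 76 76 76 67 10 0 0 0 0]
t=2: x=[76.0000 76.0000 76.0000 75.1900 62.6800 14.2300 0.9000 0.0000 0.0000 0.0000] k=[76 76 76 73 65 11 1 0 0 0]
t=3: x=[76.0000 76.0000 75.7300 72.5500 60.8600 14.9600 1.8100 0.0900 0.0000 0.0000] k=[76 76 72 70 59 16 3 3 0 0]
t=4: x=[76.0000 75.6400 72.1800 69.1900 56.1200 18.7000 4.1700 2.7300 0.2700 0.0000] k=[76 76 72 70 58 22 0 3 0 0]
t=5: x=[76.0000 75.6400 72.1800 69.1000 55.8400 23.2600 2.2500 2.4600 0.2700 0.0000] k=[76 73 74 67 57 22 0 0 3 0]
t=6: x=[75.7300 73.3600 73.2800 66.7300 54.7500 23.1700 1.9800 0.2700 2.4600 0.2700] k=[75 71 70 66 56 24 1 0 5 0]
t=7: x=[74.6400 71.2700 69.7300 65.4600 54.0200 24.8100 2.9800 0.5400 4.1000 0.4500] k=[76 70 66 62 57 29 4 2 2 0]
t=8: x=[75.4600 70.1800 66.0000 61.9100 54.9300 29.2700 6.0700 2.1800 1.8200 0.1800] k=[75 67 62 63 57 26 8 4 5 0]
t=9: x=[74.2800 67.2700 62.5400 62.3700 54.7500 27.1700 9.2600 4.4500 4.4600 0.4500] k=[72 69 60 66 54 29 7 8 5 0]
t=10: x=[71.7300 68.4600 61.3500 64.3800 52.8300 29.2700 9.0700 7.6400 4.8200 0.4500] k=[76 70 61 67 55 26 10 9 3 0]
t=11: x=[75.4600 69.7300 62.3500 65.3800 53.4700 27.1700 11.3500 8.5500 3.2700 0.2700] k=[71 74 66 66 50 25 11 11 6 3]
t=12: x=[71.2700 73.0100 66.7200 64.5600 49.1900 25.9900 12.2600 10.5500 6.1800 3.2700] k=[73 71 69 69 49 24 12 13 5 0]
t=13: x=[72.8200 71.0000 69.1800 67.2000 48.5500 25.1700 13.1700 12.1900 5.2700 0.4500] k=[76 69 72 71 46 27 10 15 5 1]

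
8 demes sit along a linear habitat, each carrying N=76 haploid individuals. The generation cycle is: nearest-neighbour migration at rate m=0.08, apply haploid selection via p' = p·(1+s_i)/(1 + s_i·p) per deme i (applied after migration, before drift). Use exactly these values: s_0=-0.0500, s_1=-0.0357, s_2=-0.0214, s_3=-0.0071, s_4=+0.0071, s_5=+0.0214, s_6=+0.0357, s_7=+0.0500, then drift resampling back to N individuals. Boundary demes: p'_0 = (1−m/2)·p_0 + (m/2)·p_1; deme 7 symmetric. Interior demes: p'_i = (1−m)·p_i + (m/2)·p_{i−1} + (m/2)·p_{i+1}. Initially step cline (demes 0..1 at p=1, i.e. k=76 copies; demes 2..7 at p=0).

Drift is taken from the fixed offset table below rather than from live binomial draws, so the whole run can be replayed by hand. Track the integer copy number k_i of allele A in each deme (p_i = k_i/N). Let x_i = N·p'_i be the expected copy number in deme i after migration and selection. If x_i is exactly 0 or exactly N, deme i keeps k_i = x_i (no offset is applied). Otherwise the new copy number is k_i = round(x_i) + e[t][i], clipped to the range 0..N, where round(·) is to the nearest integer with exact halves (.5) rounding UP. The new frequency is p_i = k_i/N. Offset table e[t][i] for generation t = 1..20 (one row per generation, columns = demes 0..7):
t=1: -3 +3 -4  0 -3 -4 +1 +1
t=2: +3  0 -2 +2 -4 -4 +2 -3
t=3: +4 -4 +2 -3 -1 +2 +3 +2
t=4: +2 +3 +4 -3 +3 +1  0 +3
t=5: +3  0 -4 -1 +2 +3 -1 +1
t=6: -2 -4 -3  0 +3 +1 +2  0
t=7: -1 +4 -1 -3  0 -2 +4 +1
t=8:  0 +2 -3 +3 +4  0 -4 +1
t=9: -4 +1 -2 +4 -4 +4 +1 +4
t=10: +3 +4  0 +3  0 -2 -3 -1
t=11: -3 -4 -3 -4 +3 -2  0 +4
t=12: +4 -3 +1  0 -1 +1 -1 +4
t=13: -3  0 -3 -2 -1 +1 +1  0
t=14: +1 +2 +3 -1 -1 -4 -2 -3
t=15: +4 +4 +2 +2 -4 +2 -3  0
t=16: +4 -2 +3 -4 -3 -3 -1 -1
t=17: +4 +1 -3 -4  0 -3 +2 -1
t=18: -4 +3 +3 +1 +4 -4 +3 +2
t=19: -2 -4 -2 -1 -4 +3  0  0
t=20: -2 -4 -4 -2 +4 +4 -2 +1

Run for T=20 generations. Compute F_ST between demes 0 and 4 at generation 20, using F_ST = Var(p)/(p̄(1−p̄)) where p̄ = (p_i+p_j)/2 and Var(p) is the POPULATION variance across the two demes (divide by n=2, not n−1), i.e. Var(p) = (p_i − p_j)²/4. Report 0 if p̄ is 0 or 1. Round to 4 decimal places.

t=0: k=[76 76 0 0 0 0 0 0]
t=1: x=[76.0000 72.8521 2.9775 0.0000 0.0000 0.0000 0.0000 0.0000] k=[76 76 0 0 0 0 0 0]
t=2: x=[76.0000 72.8521 2.9775 0.0000 0.0000 0.0000 0.0000 0.0000] k=[76 73 1 0 0 0 0 0]
t=3: x=[75.8737 70.0435 3.7619 0.0397 0.0000 0.0000 0.0000 0.0000] k=[76 66 6 0 0 0 0 0]
t=4: x=[75.5791 63.6281 8.0038 0.2383 0.0000 0.0000 0.0000 0.0000] k=[76 67 12 0 0 0 0 0]
t=5: x=[75.6211 64.8177 13.4785 0.4766 0.0000 0.0000 0.0000 0.0000] k=[76 65 9 0 0 0 0 0]
t=6: x=[75.5370 62.8084 10.6799 0.3575 0.0000 0.0000 0.0000 0.0000] k=[74 59 8 0 0 0 0 0]
t=7: x=[73.2681 57.0476 9.5381 0.3177 0.0000 0.0000 0.0000 0.0000] k=[72 61 9 0 0 0 0 0]
t=8: x=[71.3406 58.8827 10.5224 0.3575 0.0000 0.0000 0.0000 0.0000] k=[71 61 8 3 0 0 0 0]
t=9: x=[70.3370 58.8011 9.7349 3.0590 0.1209 0.0000 0.0000 0.0000] k=[66 60 8 7 0 0 0 0]
t=10: x=[65.2970 57.6589 9.8530 6.7162 0.2820 0.0000 0.0000 0.0000] k=[68 62 10 10 0 0 0 0]
t=11: x=[67.3755 59.6994 11.8618 9.5404 0.4028 0.0000 0.0000 0.0000] k=[64 56 9 6 3 0 0 0]
t=12: x=[63.1413 53.8742 10.5617 5.9607 3.0205 0.1226 0.0000 0.0000] k=[67 51 12 6 2 1 0 0]
t=13: x=[65.9199 49.4556 13.0840 6.0403 2.1346 1.0211 0.0414 0.0000] k=[63 49 10 4 1 2 1 0]
t=14: x=[61.8591 47.3541 11.1132 4.0923 1.1681 1.9600 1.0352 0.0420] k=[63 49 14 3 0 0 0 0]
t=15: x=[61.8591 47.5156 14.7018 3.2975 0.1209 0.0000 0.0000 0.0000] k=[66 52 17 5 0 0 0 0]
t=16: x=[64.9649 50.5484 17.6254 5.2451 0.2014 0.0000 0.0000 0.0000] k=[69 49 21 1 0 0 0 0]
t=17: x=[67.8336 48.0407 20.9898 1.7478 0.0403 0.0000 0.0000 0.0000] k=[72 49 18 0 0 0 0 0]
t=18: x=[70.8386 48.0407 18.2187 0.7149 0.0000 0.0000 0.0000 0.0000] k=[67 51 21 2 0 0 0 0]
t=19: x=[65.9199 49.8197 21.1086 2.6616 0.0806 0.0000 0.0000 0.0000] k=[64 46 19 2 0 0 0 0]
t=20: x=[62.7274 44.9749 19.0891 2.5822 0.0806 0.0000 0.0000 0.0000] k=[61 41 15 1 4 0 0 0]

0.5745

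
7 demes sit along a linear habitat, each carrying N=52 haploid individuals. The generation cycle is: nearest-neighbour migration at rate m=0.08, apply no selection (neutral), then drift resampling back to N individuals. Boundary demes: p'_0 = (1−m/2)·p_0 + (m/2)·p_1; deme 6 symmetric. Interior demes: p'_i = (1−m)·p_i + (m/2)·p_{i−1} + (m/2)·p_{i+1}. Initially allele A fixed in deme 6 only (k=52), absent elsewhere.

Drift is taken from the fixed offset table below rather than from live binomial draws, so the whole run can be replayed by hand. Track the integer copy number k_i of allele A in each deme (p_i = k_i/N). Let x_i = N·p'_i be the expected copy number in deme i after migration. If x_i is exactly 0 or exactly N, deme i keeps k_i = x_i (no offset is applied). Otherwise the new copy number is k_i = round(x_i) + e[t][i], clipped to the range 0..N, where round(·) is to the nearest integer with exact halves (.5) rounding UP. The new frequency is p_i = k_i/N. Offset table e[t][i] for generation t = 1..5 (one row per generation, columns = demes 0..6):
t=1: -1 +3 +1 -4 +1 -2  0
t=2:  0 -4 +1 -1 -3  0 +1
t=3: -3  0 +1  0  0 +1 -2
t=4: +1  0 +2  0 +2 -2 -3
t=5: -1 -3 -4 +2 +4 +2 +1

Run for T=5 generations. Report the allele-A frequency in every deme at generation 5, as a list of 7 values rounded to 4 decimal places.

[0.0000, 0.0000, 0.0000, 0.0385, 0.1154, 0.1346, 0.7692]

t=0: k=[0 0 0 0 0 0 52]
t=1: x=[0.0000 0.0000 0.0000 0.0000 0.0000 2.0800 49.9200] k=[0 0 0 0 0 0 50]
t=2: x=[0.0000 0.0000 0.0000 0.0000 0.0000 2.0000 48.0000] k=[0 0 0 0 0 2 49]
t=3: x=[0.0000 0.0000 0.0000 0.0000 0.0800 3.8000 47.1200] k=[0 0 0 0 0 5 45]
t=4: x=[0.0000 0.0000 0.0000 0.0000 0.2000 6.4000 43.4000] k=[0 0 0 0 2 4 40]
t=5: x=[0.0000 0.0000 0.0000 0.0800 2.0000 5.3600 38.5600] k=[0 0 0 2 6 7 40]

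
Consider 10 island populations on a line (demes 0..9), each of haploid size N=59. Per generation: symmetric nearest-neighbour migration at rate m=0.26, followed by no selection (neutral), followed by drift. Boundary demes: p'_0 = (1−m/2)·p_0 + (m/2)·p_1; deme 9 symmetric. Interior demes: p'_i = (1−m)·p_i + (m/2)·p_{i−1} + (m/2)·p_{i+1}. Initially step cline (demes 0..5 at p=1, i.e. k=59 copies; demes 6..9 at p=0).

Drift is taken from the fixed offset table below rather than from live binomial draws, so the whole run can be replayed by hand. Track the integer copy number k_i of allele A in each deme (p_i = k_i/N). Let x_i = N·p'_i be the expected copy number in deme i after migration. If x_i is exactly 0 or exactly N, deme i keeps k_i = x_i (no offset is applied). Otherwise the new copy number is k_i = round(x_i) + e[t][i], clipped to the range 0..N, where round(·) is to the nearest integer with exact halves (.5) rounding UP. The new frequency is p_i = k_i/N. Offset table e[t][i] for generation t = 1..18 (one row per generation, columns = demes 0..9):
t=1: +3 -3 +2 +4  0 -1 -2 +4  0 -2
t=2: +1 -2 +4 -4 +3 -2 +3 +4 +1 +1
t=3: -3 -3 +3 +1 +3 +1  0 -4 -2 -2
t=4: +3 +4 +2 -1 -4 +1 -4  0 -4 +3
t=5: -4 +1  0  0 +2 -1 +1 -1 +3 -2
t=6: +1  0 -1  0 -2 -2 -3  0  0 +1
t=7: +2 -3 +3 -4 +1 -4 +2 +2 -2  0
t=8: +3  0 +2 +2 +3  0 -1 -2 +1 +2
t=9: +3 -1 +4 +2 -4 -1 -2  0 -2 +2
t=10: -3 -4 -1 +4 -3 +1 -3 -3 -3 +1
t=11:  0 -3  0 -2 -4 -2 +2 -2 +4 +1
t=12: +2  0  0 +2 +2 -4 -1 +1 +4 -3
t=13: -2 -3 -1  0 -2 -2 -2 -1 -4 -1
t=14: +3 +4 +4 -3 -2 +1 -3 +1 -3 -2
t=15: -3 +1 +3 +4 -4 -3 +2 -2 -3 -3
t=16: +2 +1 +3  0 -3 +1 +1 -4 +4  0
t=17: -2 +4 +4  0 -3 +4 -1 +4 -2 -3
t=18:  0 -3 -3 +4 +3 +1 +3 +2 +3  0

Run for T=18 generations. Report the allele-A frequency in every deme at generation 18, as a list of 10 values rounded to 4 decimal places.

t=0: k=[59 59 59 59 59 59 0 0 0 0]
t=1: x=[59.0000 59.0000 59.0000 59.0000 59.0000 51.3300 7.6700 0.0000 0.0000 0.0000] k=[59 59 59 59 59 50 6 0 0 0]
t=2: x=[59.0000 59.0000 59.0000 59.0000 57.8300 45.4500 10.9400 0.7800 0.0000 0.0000] k=[59 59 59 59 59 43 14 5 0 0]
t=3: x=[59.0000 59.0000 59.0000 59.0000 56.9200 41.3100 16.6000 5.5200 0.6500 0.0000] k=[59 59 59 59 59 42 17 2 0 0]
t=4: x=[59.0000 59.0000 59.0000 59.0000 56.7900 40.9600 18.3000 3.6900 0.2600 0.0000] k=[59 59 59 59 53 42 14 4 0 0]
t=5: x=[59.0000 59.0000 59.0000 58.2200 52.3500 39.7900 16.3400 4.7800 0.5200 0.0000] k=[59 59 59 58 54 39 17 4 4 0]
t=6: x=[59.0000 59.0000 58.8700 57.6100 52.5700 38.0900 18.1700 5.6900 3.4800 0.5200] k=[59 59 58 58 51 36 15 6 3 2]
t=7: x=[59.0000 58.8700 58.1300 57.0900 49.9600 35.2200 16.5600 6.7800 3.2600 2.1300] k=[59 56 59 53 51 31 19 9 1 2]
t=8: x=[58.6100 56.7800 57.8300 53.5200 48.6600 32.0400 19.2600 9.2600 2.1700 1.8700] k=[59 57 59 56 52 32 18 7 3 4]
t=9: x=[58.7400 57.5200 58.3500 55.8700 49.9200 32.7800 18.3900 7.9100 3.6500 3.8700] k=[59 57 59 58 46 32 16 8 2 6]
t=10: x=[58.7400 57.5200 58.6100 56.5700 45.7400 31.7400 17.0400 8.2600 3.3000 5.4800] k=[56 54 58 59 43 33 14 5 0 6]
t=11: x=[55.7400 54.7800 57.6100 56.7900 43.7800 31.8300 15.3000 5.5200 1.4300 5.2200] k=[56 52 58 55 40 30 17 4 5 6]
t=12: x=[55.4800 53.3000 56.8300 53.4400 40.6500 29.6100 17.0000 5.8200 5.0000 5.8700] k=[57 53 57 55 43 26 16 7 9 3]
t=13: x=[56.4800 54.0400 56.2200 53.7000 42.3500 26.9100 16.1300 8.4300 7.9600 3.7800] k=[54 51 55 54 40 25 14 7 4 3]
t=14: x=[53.6100 51.9100 54.3500 52.3100 39.8700 25.5200 14.5200 7.5200 4.2600 3.1300] k=[57 56 58 49 38 27 12 9 1 1]
t=15: x=[56.8700 56.3900 56.5700 48.7400 38.0000 26.4800 13.5600 8.3500 2.0400 1.0000] k=[54 57 59 53 34 23 16 6 0 0]
t=16: x=[54.3900 56.8700 57.9600 51.3100 35.0400 23.5200 15.6100 6.5200 0.7800 0.0000] k=[56 58 59 51 32 25 17 3 5 0]
t=17: x=[56.2600 57.8700 57.8300 49.5700 33.5600 24.8700 16.2200 5.0800 4.0900 0.6500] k=[54 59 59 50 31 29 15 9 2 0]
t=18: x=[54.6500 58.3500 57.8300 48.7000 33.2100 27.4400 16.0400 8.8700 2.6500 0.2600] k=[55 55 55 53 36 28 19 11 6 0]

[0.9322, 0.9322, 0.9322, 0.8983, 0.6102, 0.4746, 0.3220, 0.1864, 0.1017, 0.0000]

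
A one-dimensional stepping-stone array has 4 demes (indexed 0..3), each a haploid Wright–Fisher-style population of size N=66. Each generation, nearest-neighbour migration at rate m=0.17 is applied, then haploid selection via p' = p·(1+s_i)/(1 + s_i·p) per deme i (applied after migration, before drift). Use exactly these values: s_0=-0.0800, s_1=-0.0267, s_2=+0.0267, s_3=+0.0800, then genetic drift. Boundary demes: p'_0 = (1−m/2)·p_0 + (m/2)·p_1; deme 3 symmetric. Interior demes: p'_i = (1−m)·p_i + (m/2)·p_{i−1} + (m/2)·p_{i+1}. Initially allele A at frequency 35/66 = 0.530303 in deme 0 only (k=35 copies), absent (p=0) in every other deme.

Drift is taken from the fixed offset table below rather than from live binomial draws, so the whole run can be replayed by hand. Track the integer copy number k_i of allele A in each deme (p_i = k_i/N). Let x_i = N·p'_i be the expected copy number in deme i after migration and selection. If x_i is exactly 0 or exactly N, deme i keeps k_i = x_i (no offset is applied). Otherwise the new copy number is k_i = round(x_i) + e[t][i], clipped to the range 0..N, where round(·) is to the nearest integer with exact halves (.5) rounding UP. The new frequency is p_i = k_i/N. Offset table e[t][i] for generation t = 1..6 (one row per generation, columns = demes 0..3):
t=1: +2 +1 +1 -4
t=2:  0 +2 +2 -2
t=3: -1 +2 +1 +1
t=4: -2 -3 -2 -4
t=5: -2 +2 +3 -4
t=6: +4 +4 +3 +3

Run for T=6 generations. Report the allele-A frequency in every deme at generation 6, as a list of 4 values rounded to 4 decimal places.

[0.2879, 0.2121, 0.1212, 0.0455]

t=0: k=[35 0 0 0]
t=1: x=[30.6529 2.8991 0.0000 0.0000] k=[33 4 0 0]
t=2: x=[29.1719 5.9763 0.3490 0.0000] k=[29 8 2 0]
t=3: x=[25.8919 9.0614 2.4002 0.1836] k=[25 11 3 1]
t=4: x=[22.5562 11.2551 3.5986 1.2618] k=[21 8 2 0]
t=5: x=[18.7557 8.3947 2.4002 0.1836] k=[17 10 5 0]
t=6: x=[15.3988 9.9394 5.1231 0.4588] k=[19 14 8 3]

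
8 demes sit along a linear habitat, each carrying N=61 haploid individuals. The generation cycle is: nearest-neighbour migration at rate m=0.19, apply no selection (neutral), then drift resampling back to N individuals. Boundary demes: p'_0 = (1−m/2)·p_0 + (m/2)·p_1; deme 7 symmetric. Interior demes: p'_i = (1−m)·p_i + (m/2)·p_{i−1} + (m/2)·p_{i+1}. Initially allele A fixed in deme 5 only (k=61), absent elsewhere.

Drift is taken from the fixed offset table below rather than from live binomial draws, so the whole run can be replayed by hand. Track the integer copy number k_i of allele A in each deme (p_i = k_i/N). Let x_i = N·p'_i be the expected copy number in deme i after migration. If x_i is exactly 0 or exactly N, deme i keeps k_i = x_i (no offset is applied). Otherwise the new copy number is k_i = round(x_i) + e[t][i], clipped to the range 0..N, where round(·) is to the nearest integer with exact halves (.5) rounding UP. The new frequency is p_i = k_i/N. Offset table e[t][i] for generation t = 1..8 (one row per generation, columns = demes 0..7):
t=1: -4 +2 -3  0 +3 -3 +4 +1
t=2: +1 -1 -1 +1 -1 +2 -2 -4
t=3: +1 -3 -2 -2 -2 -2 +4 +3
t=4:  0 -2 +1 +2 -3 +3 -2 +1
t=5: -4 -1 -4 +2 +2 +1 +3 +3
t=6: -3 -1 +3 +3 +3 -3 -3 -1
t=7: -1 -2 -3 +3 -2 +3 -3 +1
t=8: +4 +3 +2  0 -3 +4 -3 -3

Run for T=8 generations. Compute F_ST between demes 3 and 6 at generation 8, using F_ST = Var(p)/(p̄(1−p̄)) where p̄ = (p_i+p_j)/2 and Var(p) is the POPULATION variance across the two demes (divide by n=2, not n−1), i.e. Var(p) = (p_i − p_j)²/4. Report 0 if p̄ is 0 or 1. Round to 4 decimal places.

0.0005

t=0: k=[0 0 0 0 0 61 0 0]
t=1: x=[0.0000 0.0000 0.0000 0.0000 5.7950 49.4100 5.7950 0.0000] k=[0 0 0 0 9 46 10 0]
t=2: x=[0.0000 0.0000 0.0000 0.8550 11.6600 39.0650 12.4700 0.9500] k=[0 0 0 2 11 41 10 0]
t=3: x=[0.0000 0.0000 0.1900 2.6650 12.9950 35.2050 11.9950 0.9500] k=[0 0 0 1 11 33 16 4]
t=4: x=[0.0000 0.0000 0.0950 1.8550 12.1400 29.2950 16.4750 5.1400] k=[0 0 1 4 9 32 14 6]
t=5: x=[0.0000 0.0950 1.1900 4.1900 10.7100 28.1050 14.9500 6.7600] k=[0 0 0 6 13 29 18 10]
t=6: x=[0.0000 0.0000 0.5700 6.0950 13.8550 26.4350 18.2850 10.7600] k=[0 0 4 9 17 23 15 10]
t=7: x=[0.0000 0.3800 4.0950 9.2850 16.8100 21.6700 15.2850 10.4750] k=[0 0 1 12 15 25 12 11]
t=8: x=[0.0000 0.0950 1.9500 11.2400 15.6650 22.8150 13.1400 11.0950] k=[0 3 4 11 13 27 10 8]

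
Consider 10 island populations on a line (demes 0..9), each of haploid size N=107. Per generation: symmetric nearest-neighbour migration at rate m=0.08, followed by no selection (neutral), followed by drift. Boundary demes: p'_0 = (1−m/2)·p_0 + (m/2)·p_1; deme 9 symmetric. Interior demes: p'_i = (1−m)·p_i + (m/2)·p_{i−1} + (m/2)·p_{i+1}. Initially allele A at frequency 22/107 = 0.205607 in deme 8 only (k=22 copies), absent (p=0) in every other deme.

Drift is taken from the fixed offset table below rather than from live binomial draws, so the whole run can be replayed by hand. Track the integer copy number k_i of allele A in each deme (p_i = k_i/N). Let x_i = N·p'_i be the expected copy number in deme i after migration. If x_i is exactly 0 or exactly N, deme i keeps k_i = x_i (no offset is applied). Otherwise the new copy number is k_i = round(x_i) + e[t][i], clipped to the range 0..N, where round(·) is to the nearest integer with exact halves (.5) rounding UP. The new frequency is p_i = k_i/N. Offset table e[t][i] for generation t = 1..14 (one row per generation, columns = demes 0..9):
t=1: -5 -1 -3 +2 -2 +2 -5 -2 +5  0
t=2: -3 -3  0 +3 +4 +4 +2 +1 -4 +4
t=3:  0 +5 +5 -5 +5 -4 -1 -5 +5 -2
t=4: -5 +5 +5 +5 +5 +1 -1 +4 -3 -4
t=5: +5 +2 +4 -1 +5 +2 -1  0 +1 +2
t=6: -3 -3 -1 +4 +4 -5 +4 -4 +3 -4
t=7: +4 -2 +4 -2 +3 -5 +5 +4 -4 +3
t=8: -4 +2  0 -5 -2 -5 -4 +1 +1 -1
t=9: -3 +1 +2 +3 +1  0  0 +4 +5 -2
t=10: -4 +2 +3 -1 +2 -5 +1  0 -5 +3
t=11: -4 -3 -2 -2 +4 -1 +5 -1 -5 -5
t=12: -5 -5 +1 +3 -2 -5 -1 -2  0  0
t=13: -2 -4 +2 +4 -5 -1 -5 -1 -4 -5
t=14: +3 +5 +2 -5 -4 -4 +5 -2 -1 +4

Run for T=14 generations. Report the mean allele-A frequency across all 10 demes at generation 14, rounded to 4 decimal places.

t=0: k=[0 0 0 0 0 0 0 0 22 0]
t=1: x=[0.0000 0.0000 0.0000 0.0000 0.0000 0.0000 0.0000 0.8800 20.2400 0.8800] k=[0 0 0 0 0 0 0 0 25 1]
t=2: x=[0.0000 0.0000 0.0000 0.0000 0.0000 0.0000 0.0000 1.0000 23.0400 1.9600] k=[0 0 0 0 0 0 0 2 19 6]
t=3: x=[0.0000 0.0000 0.0000 0.0000 0.0000 0.0000 0.0800 2.6000 17.8000 6.5200] k=[0 0 0 0 0 0 0 0 23 5]
t=4: x=[0.0000 0.0000 0.0000 0.0000 0.0000 0.0000 0.0000 0.9200 21.3600 5.7200] k=[0 0 0 0 0 0 0 5 18 2]
t=5: x=[0.0000 0.0000 0.0000 0.0000 0.0000 0.0000 0.2000 5.3200 16.8400 2.6400] k=[0 0 0 0 0 0 0 5 18 5]
t=6: x=[0.0000 0.0000 0.0000 0.0000 0.0000 0.0000 0.2000 5.3200 16.9600 5.5200] k=[0 0 0 0 0 0 4 1 20 2]
t=7: x=[0.0000 0.0000 0.0000 0.0000 0.0000 0.1600 3.7200 1.8800 18.5200 2.7200] k=[0 0 0 0 0 0 9 6 15 6]
t=8: x=[0.0000 0.0000 0.0000 0.0000 0.0000 0.3600 8.5200 6.4800 14.2800 6.3600] k=[0 0 0 0 0 0 5 7 15 5]
t=9: x=[0.0000 0.0000 0.0000 0.0000 0.0000 0.2000 4.8800 7.2400 14.2800 5.4000] k=[0 0 0 0 0 0 5 11 19 3]
t=10: x=[0.0000 0.0000 0.0000 0.0000 0.0000 0.2000 5.0400 11.0800 18.0400 3.6400] k=[0 0 0 0 0 0 6 11 13 7]
t=11: x=[0.0000 0.0000 0.0000 0.0000 0.0000 0.2400 5.9600 10.8800 12.6800 7.2400] k=[0 0 0 0 0 0 11 10 8 2]
t=12: x=[0.0000 0.0000 0.0000 0.0000 0.0000 0.4400 10.5200 9.9600 7.8400 2.2400] k=[0 0 0 0 0 0 10 8 8 2]
t=13: x=[0.0000 0.0000 0.0000 0.0000 0.0000 0.4000 9.5200 8.0800 7.7600 2.2400] k=[0 0 0 0 0 0 5 7 4 0]
t=14: x=[0.0000 0.0000 0.0000 0.0000 0.0000 0.2000 4.8800 6.8000 3.9600 0.1600] k=[0 0 0 0 0 0 10 5 3 4]

0.0206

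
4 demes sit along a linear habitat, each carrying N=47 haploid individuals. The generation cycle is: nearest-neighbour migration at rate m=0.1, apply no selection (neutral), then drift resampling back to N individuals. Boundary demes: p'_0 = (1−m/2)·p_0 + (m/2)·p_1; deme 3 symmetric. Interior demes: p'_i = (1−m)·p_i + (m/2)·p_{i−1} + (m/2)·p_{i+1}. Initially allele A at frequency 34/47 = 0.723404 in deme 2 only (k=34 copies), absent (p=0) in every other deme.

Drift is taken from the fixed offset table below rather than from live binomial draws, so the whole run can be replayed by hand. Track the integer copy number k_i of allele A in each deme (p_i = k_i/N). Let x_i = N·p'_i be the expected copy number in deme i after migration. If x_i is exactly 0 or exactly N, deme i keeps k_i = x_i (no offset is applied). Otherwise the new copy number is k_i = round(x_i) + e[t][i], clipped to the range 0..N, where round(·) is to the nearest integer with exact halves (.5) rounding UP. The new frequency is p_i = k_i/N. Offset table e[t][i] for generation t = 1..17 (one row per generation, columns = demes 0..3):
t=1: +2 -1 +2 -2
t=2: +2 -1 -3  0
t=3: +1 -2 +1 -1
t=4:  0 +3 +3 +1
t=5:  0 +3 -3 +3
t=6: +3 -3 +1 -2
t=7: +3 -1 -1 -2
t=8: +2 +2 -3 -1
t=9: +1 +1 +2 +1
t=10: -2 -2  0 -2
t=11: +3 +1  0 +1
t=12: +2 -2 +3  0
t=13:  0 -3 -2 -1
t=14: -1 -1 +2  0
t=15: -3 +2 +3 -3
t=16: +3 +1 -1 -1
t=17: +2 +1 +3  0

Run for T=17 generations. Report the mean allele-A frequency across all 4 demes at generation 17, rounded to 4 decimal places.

t=0: k=[0 0 34 0]
t=1: x=[0.0000 1.7000 30.6000 1.7000] k=[0 1 33 0]
t=2: x=[0.0500 2.5500 29.7500 1.6500] k=[2 2 27 2]
t=3: x=[2.0000 3.2500 24.5000 3.2500] k=[3 1 26 2]
t=4: x=[2.9000 2.3500 23.5500 3.2000] k=[3 5 27 4]
t=5: x=[3.1000 6.0000 24.7500 5.1500] k=[3 9 22 8]
t=6: x=[3.3000 9.3500 20.6500 8.7000] k=[6 6 22 7]
t=7: x=[6.0000 6.8000 20.4500 7.7500] k=[9 6 19 6]
t=8: x=[8.8500 6.8000 17.7000 6.6500] k=[11 9 15 6]
t=9: x=[10.9000 9.4000 14.2500 6.4500] k=[12 10 16 7]
t=10: x=[11.9000 10.4000 15.2500 7.4500] k=[10 8 15 5]
t=11: x=[9.9000 8.4500 14.1500 5.5000] k=[13 9 14 7]
t=12: x=[12.8000 9.4500 13.4000 7.3500] k=[15 7 16 7]
t=13: x=[14.6000 7.8500 15.1000 7.4500] k=[15 5 13 6]
t=14: x=[14.5000 5.9000 12.2500 6.3500] k=[14 5 14 6]
t=15: x=[13.5500 5.9000 13.1500 6.4000] k=[11 8 16 3]
t=16: x=[10.8500 8.5500 14.9500 3.6500] k=[14 10 14 3]
t=17: x=[13.8000 10.4000 13.2500 3.5500] k=[16 11 16 4]

0.2500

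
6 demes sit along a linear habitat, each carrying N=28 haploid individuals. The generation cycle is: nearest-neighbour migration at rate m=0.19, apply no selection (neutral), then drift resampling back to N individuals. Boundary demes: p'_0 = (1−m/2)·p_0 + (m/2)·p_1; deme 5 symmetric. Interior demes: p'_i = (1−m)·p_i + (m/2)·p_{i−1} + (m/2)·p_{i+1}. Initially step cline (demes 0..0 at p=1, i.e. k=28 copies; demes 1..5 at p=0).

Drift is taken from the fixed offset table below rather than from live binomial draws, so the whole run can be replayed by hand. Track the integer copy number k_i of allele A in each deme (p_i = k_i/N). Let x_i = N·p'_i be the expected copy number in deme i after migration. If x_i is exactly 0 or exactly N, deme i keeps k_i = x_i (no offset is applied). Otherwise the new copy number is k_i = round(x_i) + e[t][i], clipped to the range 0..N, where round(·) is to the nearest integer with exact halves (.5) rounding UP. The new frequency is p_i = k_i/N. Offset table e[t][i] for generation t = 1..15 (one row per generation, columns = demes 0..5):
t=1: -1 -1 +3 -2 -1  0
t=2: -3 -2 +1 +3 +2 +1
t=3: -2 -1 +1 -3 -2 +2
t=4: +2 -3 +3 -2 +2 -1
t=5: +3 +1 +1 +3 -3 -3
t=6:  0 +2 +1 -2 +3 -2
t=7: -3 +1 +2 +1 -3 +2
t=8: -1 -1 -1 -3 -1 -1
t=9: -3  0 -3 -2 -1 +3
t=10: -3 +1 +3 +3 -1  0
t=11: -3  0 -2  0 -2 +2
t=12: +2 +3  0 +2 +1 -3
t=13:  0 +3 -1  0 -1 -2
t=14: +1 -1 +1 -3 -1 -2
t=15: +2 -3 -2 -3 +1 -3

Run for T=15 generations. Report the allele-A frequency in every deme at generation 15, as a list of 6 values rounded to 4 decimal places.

t=0: k=[28 0 0 0 0 0]
t=1: x=[25.3400 2.6600 0.0000 0.0000 0.0000 0.0000] k=[24 2 0 0 0 0]
t=2: x=[21.9100 3.9000 0.1900 0.0000 0.0000 0.0000] k=[19 2 1 0 0 0]
t=3: x=[17.3850 3.5200 1.0000 0.0950 0.0000 0.0000] k=[15 3 2 0 0 0]
t=4: x=[13.8600 4.0450 1.9050 0.1900 0.0000 0.0000] k=[16 1 5 0 0 0]
t=5: x=[14.5750 2.8050 4.1450 0.4750 0.0000 0.0000] k=[18 4 5 3 0 0]
t=6: x=[16.6700 5.4250 4.7150 2.9050 0.2850 0.0000] k=[17 7 6 1 3 0]
t=7: x=[16.0500 7.8550 5.6200 1.6650 2.5250 0.2850] k=[13 9 8 3 0 2]
t=8: x=[12.6200 9.2850 7.6200 3.1900 0.4750 1.8100] k=[12 8 7 0 0 1]
t=9: x=[11.6200 8.2850 6.4300 0.6650 0.0950 0.9050] k=[9 8 3 0 0 4]
t=10: x=[8.9050 7.6200 3.1900 0.2850 0.3800 3.6200] k=[6 9 6 3 0 4]
t=11: x=[6.2850 8.4300 6.0000 3.0000 0.6650 3.6200] k=[3 8 4 3 0 6]
t=12: x=[3.4750 7.1450 4.2850 2.8100 0.8550 5.4300] k=[5 10 4 5 2 2]
t=13: x=[5.4750 8.9550 4.6650 4.6200 2.2850 2.0000] k=[5 12 4 5 1 0]
t=14: x=[5.6650 10.5750 4.8550 4.5250 1.2850 0.0950] k=[7 10 6 2 0 0]
t=15: x=[7.2850 9.3350 6.0000 2.1900 0.1900 0.0000] k=[9 6 4 0 1 0]

[0.3214, 0.2143, 0.1429, 0.0000, 0.0357, 0.0000]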